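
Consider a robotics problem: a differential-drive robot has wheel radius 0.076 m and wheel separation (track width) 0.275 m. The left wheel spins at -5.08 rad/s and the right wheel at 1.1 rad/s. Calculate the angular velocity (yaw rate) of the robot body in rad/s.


omega = r*(wR - wL)/L = 0.076*(1.1 - (-5.08))/0.275 = 1.7079

1.7079 rad/s


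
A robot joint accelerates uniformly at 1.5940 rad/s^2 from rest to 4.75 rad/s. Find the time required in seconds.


t = delta_omega / alpha = 4.75 / 1.5940 = 2.9799

2.9799 s


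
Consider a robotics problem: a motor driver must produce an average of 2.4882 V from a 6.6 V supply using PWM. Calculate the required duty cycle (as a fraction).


D = V_avg/V_supply = 2.4882/6.6 = 0.3770

0.3770


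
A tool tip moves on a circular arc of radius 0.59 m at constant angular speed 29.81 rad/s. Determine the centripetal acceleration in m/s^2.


a_c = omega^2 * r = 29.81^2 * 0.59 = 524.2953

524.2953 m/s^2


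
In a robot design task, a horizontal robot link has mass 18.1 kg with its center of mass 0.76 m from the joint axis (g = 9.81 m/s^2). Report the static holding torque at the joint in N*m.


tau = m*g*L = 18.1 * 9.81 * 0.76 = 134.9464

134.9464 N*m


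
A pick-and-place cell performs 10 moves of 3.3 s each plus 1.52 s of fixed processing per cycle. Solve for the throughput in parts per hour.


T_cycle = 10*3.3 + 1.52 = 34.5200 s
rate = 3600/T = 104.2874

104.2874 parts/hour


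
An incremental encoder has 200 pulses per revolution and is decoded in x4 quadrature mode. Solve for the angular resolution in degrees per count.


resolution = 360 / (PPR * 4) = 360 / 800 = 0.4500

0.4500 degrees


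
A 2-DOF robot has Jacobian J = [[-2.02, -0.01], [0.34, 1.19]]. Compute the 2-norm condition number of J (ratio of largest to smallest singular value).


JJ^T eigenvalues: trace(JJ^T) = 5.6122, det(JJ^T) = det(J)^2 = 5.76192016
s_max^2 = (5.6122 + sqrt(8.44910820))/2 = 4.25946749
s_min^2 = (5.6122 - sqrt(8.44910820))/2 = 1.35273251
kappa = s_max/s_min = sqrt(4.25946749/1.35273251) = 1.7745

1.7745


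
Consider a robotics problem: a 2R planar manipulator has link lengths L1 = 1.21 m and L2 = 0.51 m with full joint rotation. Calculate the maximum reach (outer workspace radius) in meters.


r_max = L1 + L2 = 1.21 + 0.51 = 1.7200

1.7200 m


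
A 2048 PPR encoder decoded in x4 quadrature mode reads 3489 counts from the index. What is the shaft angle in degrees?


angle = counts * 360 / (PPR*4) = 3489 * 360 / 8192 = 153.3252

153.3252 degrees


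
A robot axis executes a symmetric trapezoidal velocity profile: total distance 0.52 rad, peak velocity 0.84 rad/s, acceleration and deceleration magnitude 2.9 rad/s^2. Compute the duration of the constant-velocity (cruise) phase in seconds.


t_acc = v/a = 0.289655 s, d_acc = v^2/(2a) = 0.121655 rad each
d_cruise = 0.52 - 2*0.121655 = 0.276690 rad
t_cruise = d_cruise/v = 0.276690/0.84 = 0.3294

0.3294 s


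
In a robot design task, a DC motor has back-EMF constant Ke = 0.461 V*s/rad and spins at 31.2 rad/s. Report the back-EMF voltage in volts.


V_emf = Ke * omega = 0.461*31.2 = 14.3832

14.3832 V


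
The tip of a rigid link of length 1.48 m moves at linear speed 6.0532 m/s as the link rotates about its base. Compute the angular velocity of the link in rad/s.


omega = v / L = 6.0532 / 1.48 = 4.0900

4.0900 rad/s


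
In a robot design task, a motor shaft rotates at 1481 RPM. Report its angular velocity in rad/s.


omega = 1481 * 2*pi/60 = 155.0900

155.0900 rad/s


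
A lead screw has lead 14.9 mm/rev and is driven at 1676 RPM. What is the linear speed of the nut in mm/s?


v = lead * (RPM/60) = 14.9*1676/60 = 416.2067

416.2067 mm/s


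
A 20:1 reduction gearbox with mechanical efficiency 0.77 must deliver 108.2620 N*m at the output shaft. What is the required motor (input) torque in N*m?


tau_in = tau_out / (N * eta) = 108.2620 / (20 * 0.77) = 7.0300

7.0300 N*m


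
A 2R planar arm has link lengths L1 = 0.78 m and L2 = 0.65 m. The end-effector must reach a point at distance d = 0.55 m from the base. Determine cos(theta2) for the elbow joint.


cos(th2) = (d^2 - L1^2 - L2^2)/(2*L1*L2) = (0.55^2 - 0.78^2 - 0.65^2)/(2*0.78*0.65) = -0.7183

-0.7183


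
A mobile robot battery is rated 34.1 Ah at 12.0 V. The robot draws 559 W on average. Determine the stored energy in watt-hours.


E = capacity * V = 34.1*12.0 = 409.2000

409.2000 Wh


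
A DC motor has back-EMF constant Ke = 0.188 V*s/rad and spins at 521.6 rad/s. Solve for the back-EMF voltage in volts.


V_emf = Ke * omega = 0.188*521.6 = 98.0608

98.0608 V


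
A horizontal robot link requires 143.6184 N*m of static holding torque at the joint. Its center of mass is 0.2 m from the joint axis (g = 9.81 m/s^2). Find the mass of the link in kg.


m = tau / (g*L) = 143.6184 / (9.81 * 0.2) = 73.2000

73.2000 kg


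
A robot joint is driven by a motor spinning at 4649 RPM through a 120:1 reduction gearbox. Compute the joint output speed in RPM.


omega_joint = omega_motor / N = 4649 / 120 = 38.7417

38.7417 RPM


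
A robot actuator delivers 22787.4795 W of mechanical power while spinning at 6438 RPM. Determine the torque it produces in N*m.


omega = 6438 * 2*pi/60 = 674.185783 rad/s
tau = P / omega = 22787.4795 / 674.185783 = 33.8000

33.8000 N*m


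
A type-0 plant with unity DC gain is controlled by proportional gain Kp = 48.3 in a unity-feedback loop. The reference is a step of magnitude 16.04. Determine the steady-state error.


e_ss = R/(1 + Kp) = 16.04/(1 + 48.3) = 16.04/49.3000 = 0.3254

0.3254


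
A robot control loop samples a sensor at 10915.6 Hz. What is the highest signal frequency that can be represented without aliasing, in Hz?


f_max = f_s/2 = 10915.6/2 = 5457.8000

5457.8000 Hz


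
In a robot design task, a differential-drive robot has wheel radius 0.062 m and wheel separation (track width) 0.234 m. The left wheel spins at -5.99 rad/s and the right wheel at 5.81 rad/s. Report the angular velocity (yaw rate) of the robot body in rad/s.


omega = r*(wR - wL)/L = 0.062*(5.81 - (-5.99))/0.234 = 3.1265

3.1265 rad/s


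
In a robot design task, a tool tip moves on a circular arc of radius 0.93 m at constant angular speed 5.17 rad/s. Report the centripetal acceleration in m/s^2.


a_c = omega^2 * r = 5.17^2 * 0.93 = 24.8579

24.8579 m/s^2


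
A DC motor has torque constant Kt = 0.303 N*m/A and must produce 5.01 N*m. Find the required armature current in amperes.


I = tau / Kt = 5.01/0.303 = 16.5347

16.5347 A


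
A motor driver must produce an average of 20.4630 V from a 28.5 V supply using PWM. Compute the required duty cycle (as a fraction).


D = V_avg/V_supply = 20.4630/28.5 = 0.7180

0.7180


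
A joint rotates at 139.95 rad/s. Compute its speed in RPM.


RPM = 139.95 * 60/(2*pi) = 1336.4241

1336.4241 RPM


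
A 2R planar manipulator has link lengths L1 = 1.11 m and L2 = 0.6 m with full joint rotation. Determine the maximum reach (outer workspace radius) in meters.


r_max = L1 + L2 = 1.11 + 0.6 = 1.7100

1.7100 m


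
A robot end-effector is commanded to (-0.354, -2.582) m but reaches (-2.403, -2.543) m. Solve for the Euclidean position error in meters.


dx = -2.403 - (-0.354) = -2.0490, dy = -2.543 - (-2.582) = 0.0390
err = sqrt(4.198401 + 0.001521) = 2.0494

2.0494 m


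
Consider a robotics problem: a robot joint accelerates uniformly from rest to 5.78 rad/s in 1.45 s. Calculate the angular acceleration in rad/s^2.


alpha = delta_omega / t = 5.78 / 1.45 = 3.9862

3.9862 rad/s^2


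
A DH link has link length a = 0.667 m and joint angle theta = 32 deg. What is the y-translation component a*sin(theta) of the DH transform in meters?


a*sin(theta) = 0.667*sin(32 deg) = 0.3535

0.3535 m


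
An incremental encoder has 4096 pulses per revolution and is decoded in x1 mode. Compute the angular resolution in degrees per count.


resolution = 360 / (PPR * 1) = 360 / 4096 = 0.0879

0.0879 degrees


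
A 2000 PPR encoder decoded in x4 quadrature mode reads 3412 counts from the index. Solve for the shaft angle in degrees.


angle = counts * 360 / (PPR*4) = 3412 * 360 / 8000 = 153.5400

153.5400 degrees


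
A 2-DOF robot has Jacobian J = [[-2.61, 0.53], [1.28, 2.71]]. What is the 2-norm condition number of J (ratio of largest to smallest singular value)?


JJ^T eigenvalues: trace(JJ^T) = 16.0755, det(JJ^T) = det(J)^2 = 60.08575225
s_max^2 = (16.0755 + sqrt(18.07869125))/2 = 10.16370221
s_min^2 = (16.0755 - sqrt(18.07869125))/2 = 5.91179779
kappa = s_max/s_min = sqrt(10.16370221/5.91179779) = 1.3112

1.3112


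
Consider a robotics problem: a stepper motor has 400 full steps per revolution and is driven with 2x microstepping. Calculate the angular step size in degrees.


step = 360/(400*2) = 360/800 = 0.4500

0.4500 degrees


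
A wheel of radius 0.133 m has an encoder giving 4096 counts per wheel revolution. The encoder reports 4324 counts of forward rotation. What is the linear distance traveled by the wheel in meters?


revs = 4324/4096 = 1.055664
d = revs * 2*pi*r = 1.055664 * 2*pi*0.133 = 0.8822

0.8822 m


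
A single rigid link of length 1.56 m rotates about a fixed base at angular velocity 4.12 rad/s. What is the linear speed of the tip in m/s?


v = L*omega = 1.56 * 4.12 = 6.4272

6.4272 m/s


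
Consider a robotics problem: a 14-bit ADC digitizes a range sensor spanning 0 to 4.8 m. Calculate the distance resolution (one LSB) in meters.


res = range / 2^n = 4.8/2^14 = 4.8/16384 = 2.9297e-04

2.9297e-04 m


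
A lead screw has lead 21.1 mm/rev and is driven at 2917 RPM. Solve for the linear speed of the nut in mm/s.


v = lead * (RPM/60) = 21.1*2917/60 = 1025.8117

1025.8117 mm/s


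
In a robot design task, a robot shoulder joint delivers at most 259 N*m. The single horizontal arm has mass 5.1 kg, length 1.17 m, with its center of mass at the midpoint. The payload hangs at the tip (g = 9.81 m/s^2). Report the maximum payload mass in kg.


tau_arm = m_arm*g*(L/2) = 5.1*9.81*1.17/2 = 29.2681 N*m
tau_payload = tau_max - tau_arm = 259 - 29.2681 = 229.7319
m_payload = tau_payload / (g*L) = 229.7319 / (9.81*1.17) = 20.0155

20.0155 kg


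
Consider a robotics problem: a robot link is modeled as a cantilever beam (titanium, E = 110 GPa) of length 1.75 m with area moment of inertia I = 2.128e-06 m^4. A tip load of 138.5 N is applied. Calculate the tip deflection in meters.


delta = F*L^3/(3*E*I) = 138.5*1.75^3/(3*1.100e+11*2.128e-06)
      = 742.2734375/702240 = 0.0011

0.0011 m


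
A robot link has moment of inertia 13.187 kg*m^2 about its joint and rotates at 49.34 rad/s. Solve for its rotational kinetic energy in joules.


KE = (1/2)*I*omega^2 = 0.5*13.187*49.34^2 = 16051.4511

16051.4511 J


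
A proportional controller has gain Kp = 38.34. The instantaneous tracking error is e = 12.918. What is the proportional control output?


u_P = Kp * e = 38.34 * 12.918 = 495.2761

495.2761


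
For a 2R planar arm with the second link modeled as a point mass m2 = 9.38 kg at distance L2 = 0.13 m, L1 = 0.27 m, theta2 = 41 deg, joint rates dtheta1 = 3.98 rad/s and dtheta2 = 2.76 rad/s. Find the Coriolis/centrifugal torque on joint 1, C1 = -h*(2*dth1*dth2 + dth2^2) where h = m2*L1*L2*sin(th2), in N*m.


h = m2*L1*L2*sin(th2) = 9.38*0.27*0.13*sin(41 deg) = 0.216000
C1 = -h*(2*3.98*2.76 + 2.76^2) = -0.216000*29.5872 = -6.3908

-6.3908 N*m


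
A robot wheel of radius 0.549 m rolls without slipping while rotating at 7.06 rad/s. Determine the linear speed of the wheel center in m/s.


v = omega * r = 7.06 * 0.549 = 3.8759

3.8759 m/s


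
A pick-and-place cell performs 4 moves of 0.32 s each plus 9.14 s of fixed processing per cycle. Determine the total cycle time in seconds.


T = 4*0.32 + 9.14 = 10.4200

10.4200 s


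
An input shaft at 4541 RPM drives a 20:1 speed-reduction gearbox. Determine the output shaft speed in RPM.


omega_out = omega_in / N = 4541 / 20 = 227.0500

227.0500 RPM


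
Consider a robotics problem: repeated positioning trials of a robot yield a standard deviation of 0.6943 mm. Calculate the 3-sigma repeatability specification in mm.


repeatability = 3*sigma = 3*0.6943 = 2.0829

2.0829 mm


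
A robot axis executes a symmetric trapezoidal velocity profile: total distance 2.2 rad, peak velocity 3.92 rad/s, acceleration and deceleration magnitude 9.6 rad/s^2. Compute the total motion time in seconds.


t_acc = v/a = 3.92/9.6 = 0.408333 s
d_acc = v^2/(2a) = 0.800333 rad (each ramp)
d_cruise = 2.2 - 2*0.800333 = 0.599334 rad
t_cruise = 0.599334/3.92 = 0.152891 s
t_total = 2*0.408333 + 0.152891 = 0.9696

0.9696 s


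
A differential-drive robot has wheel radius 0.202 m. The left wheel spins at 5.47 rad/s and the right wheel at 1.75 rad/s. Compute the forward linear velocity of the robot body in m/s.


v = r*(wR + wL)/2 = 0.202*(1.75 + 5.47)/2 = 0.7292

0.7292 m/s


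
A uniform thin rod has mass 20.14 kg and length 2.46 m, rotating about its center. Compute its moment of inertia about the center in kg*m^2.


I = (1/12)*m*L^2 = (1/12)*20.14*2.46^2 = 10.1566

10.1566 kg*m^2


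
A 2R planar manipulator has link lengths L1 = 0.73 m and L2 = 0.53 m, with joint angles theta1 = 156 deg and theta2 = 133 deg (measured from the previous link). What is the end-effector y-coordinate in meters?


y = L1*sin(th1) + L2*sin(th1+th2) = 0.73*sin(156 deg) + 0.53*sin(289 deg) = -0.2042

-0.2042 m


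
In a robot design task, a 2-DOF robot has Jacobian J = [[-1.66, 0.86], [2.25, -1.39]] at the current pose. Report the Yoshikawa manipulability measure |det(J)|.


det(J) = -1.66*-1.39 - (0.86)*(2.25) = 0.3724
|det(J)| = 0.3724

0.3724


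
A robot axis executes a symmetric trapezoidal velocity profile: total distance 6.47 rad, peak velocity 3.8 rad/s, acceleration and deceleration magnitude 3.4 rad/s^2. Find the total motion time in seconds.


t_acc = v/a = 3.8/3.4 = 1.117647 s
d_acc = v^2/(2a) = 2.123529 rad (each ramp)
d_cruise = 6.47 - 2*2.123529 = 2.222942 rad
t_cruise = 2.222942/3.8 = 0.584985 s
t_total = 2*1.117647 + 0.584985 = 2.8203

2.8203 s


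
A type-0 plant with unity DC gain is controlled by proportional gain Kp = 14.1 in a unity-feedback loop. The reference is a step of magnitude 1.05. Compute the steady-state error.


e_ss = R/(1 + Kp) = 1.05/(1 + 14.1) = 1.05/15.1000 = 0.0695

0.0695


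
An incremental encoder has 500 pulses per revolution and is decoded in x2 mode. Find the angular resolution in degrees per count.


resolution = 360 / (PPR * 2) = 360 / 1000 = 0.3600

0.3600 degrees


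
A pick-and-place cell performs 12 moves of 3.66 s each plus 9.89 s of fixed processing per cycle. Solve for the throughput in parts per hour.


T_cycle = 12*3.66 + 9.89 = 53.8100 s
rate = 3600/T = 66.9021

66.9021 parts/hour


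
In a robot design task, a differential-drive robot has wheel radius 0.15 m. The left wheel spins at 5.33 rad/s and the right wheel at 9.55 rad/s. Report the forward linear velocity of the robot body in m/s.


v = r*(wR + wL)/2 = 0.15*(9.55 + 5.33)/2 = 1.1160

1.1160 m/s


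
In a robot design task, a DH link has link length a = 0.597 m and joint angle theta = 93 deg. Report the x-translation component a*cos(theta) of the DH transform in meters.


a*cos(theta) = 0.597*cos(93 deg) = -0.0312

-0.0312 m


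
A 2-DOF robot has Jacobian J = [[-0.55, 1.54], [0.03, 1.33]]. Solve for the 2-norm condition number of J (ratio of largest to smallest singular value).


JJ^T eigenvalues: trace(JJ^T) = 4.4439, det(JJ^T) = det(J)^2 = 0.60481729
s_max^2 = (4.4439 + sqrt(17.32897805))/2 = 4.30335446
s_min^2 = (4.4439 - sqrt(17.32897805))/2 = 0.14054554
kappa = s_max/s_min = sqrt(4.30335446/0.14054554) = 5.5334

5.5334


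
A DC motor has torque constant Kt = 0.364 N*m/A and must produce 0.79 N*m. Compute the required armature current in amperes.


I = tau / Kt = 0.79/0.364 = 2.1703

2.1703 A


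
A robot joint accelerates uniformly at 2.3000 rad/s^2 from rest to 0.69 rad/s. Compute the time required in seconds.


t = delta_omega / alpha = 0.69 / 2.3000 = 0.3000

0.3000 s


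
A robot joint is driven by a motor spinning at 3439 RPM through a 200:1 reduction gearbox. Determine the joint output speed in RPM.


omega_joint = omega_motor / N = 3439 / 200 = 17.1950

17.1950 RPM


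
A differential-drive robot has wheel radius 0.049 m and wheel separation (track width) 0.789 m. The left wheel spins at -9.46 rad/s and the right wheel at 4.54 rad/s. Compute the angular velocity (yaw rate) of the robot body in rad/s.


omega = r*(wR - wL)/L = 0.049*(4.54 - (-9.46))/0.789 = 0.8695

0.8695 rad/s


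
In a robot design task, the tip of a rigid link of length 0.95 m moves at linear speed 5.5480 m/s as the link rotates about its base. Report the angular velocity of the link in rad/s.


omega = v / L = 5.5480 / 0.95 = 5.8400

5.8400 rad/s


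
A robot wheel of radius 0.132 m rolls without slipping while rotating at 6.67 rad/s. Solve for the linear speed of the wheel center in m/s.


v = omega * r = 6.67 * 0.132 = 0.8804

0.8804 m/s


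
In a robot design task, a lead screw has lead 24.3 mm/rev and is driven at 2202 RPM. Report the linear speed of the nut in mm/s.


v = lead * (RPM/60) = 24.3*2202/60 = 891.8100

891.8100 mm/s


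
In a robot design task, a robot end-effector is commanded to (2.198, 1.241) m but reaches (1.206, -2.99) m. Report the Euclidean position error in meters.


dx = 1.206 - (2.198) = -0.9920, dy = -2.99 - (1.241) = -4.2310
err = sqrt(0.984064 + 17.901361) = 4.3457

4.3457 m


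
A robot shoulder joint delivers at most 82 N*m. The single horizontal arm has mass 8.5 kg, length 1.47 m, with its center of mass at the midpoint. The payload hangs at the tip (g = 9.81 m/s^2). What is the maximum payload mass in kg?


tau_arm = m_arm*g*(L/2) = 8.5*9.81*1.47/2 = 61.2880 N*m
tau_payload = tau_max - tau_arm = 82 - 61.2880 = 20.7120
m_payload = tau_payload / (g*L) = 20.7120 / (9.81*1.47) = 1.4363

1.4363 kg


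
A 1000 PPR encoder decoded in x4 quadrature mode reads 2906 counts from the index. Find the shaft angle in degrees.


angle = counts * 360 / (PPR*4) = 2906 * 360 / 4000 = 261.5400

261.5400 degrees


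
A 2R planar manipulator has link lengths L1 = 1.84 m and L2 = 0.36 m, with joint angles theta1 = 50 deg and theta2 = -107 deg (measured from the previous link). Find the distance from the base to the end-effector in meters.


x = L1*cos(th1) + L2*cos(th1+th2) = 1.378799
y = L1*sin(th1) + L2*sin(th1+th2) = 1.107600
d = sqrt(x^2 + y^2) = sqrt(1.901087 + 1.226778) = 1.7686

1.7686 m


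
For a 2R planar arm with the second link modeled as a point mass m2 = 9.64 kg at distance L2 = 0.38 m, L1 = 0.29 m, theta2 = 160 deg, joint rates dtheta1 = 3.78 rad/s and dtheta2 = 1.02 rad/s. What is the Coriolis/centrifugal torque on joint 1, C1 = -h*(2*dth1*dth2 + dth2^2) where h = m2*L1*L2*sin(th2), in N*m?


h = m2*L1*L2*sin(th2) = 9.64*0.29*0.38*sin(160 deg) = 0.363338
C1 = -h*(2*3.78*1.02 + 1.02^2) = -0.363338*8.7516 = -3.1798

-3.1798 N*m


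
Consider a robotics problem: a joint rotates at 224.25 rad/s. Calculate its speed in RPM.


RPM = 224.25 * 60/(2*pi) = 2141.4298

2141.4298 RPM


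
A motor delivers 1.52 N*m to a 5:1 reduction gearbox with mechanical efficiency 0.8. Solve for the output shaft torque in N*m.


tau_out = tau_in * N * eta = 1.52 * 5 * 0.8 = 6.0800

6.0800 N*m


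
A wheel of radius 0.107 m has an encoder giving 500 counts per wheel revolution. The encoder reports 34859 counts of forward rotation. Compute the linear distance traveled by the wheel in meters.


revs = 34859/500 = 69.718000
d = revs * 2*pi*r = 69.718000 * 2*pi*0.107 = 46.8715

46.8715 m


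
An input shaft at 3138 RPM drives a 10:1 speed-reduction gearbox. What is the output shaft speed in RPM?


omega_out = omega_in / N = 3138 / 10 = 313.8000

313.8000 RPM


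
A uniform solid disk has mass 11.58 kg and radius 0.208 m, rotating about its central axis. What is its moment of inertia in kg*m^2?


I = (1/2)*m*R^2 = 0.5*11.58*0.208^2 = 0.2505

0.2505 kg*m^2


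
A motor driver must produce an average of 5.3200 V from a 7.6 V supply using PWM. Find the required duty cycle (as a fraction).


D = V_avg/V_supply = 5.3200/7.6 = 0.7000

0.7000


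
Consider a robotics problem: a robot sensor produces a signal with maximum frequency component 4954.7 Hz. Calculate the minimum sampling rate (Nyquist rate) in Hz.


f_s,min = 2*f_max = 2*4954.7 = 9909.4000

9909.4000 Hz


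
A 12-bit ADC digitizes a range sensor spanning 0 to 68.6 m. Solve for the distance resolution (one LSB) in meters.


res = range / 2^n = 68.6/2^12 = 68.6/4096 = 0.0167

0.0167 m


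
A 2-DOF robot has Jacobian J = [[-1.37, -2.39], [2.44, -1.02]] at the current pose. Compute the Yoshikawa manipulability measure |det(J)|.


det(J) = -1.37*-1.02 - (-2.39)*(2.44) = 7.2290
|det(J)| = 7.2290

7.2290


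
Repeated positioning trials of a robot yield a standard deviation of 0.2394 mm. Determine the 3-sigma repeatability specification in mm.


repeatability = 3*sigma = 3*0.2394 = 0.7182

0.7182 mm


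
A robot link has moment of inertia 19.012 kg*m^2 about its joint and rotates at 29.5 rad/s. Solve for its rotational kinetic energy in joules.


KE = (1/2)*I*omega^2 = 0.5*19.012*29.5^2 = 8272.5965

8272.5965 J


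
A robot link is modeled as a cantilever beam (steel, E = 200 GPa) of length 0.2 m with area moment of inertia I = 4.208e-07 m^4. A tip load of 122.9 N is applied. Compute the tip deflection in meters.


delta = F*L^3/(3*E*I) = 122.9*0.2^3/(3*2.000e+11*4.208e-07)
      = 0.9832/252480 = 3.8942e-06

3.8942e-06 m


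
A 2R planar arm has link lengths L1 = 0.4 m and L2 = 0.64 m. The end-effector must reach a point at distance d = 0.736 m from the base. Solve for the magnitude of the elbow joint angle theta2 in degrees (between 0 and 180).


cos(th2) = (d^2 - L1^2 - L2^2)/(2*L1*L2) = (0.736^2 - 0.4^2 - 0.64^2)/(2*0.4*0.64) = -0.05450000
th2 = acos(-0.05450000) = 93.1242 deg

93.1242 degrees


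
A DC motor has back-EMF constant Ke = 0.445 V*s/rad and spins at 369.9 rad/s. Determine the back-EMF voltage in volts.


V_emf = Ke * omega = 0.445*369.9 = 164.6055

164.6055 V


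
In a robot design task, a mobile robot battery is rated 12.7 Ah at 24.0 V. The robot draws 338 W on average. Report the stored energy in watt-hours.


E = capacity * V = 12.7*24.0 = 304.8000

304.8000 Wh


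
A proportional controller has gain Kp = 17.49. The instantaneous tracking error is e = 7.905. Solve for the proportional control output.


u_P = Kp * e = 17.49 * 7.905 = 138.2584

138.2584


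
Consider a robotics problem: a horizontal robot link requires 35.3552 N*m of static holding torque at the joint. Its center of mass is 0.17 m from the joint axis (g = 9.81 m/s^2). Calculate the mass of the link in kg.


m = tau / (g*L) = 35.3552 / (9.81 * 0.17) = 21.2000

21.2000 kg


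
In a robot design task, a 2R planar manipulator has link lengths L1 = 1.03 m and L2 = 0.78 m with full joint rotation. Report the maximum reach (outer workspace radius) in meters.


r_max = L1 + L2 = 1.03 + 0.78 = 1.8100

1.8100 m


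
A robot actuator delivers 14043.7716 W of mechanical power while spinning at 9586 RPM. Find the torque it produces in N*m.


omega = 9586 * 2*pi/60 = 1003.843573 rad/s
tau = P / omega = 14043.7716 / 1003.843573 = 13.9900

13.9900 N*m


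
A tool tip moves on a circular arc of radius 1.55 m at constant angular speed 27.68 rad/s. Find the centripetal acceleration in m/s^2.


a_c = omega^2 * r = 27.68^2 * 1.55 = 1187.5827

1187.5827 m/s^2


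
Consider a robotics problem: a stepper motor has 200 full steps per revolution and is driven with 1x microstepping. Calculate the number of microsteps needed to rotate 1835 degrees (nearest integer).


step_size = 360/(200*1) = 360/200 = 1.800000 deg
n = 1835/(360/200) = 1835*200/360 = 1019.4444 -> 1019

1019 steps


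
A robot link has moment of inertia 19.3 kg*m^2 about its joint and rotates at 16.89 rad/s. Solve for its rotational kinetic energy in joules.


KE = (1/2)*I*omega^2 = 0.5*19.3*16.89^2 = 2752.8758

2752.8758 J


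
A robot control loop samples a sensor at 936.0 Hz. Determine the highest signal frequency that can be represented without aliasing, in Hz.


f_max = f_s/2 = 936.0/2 = 468.0000

468.0000 Hz


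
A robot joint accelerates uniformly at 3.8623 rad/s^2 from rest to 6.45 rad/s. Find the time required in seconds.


t = delta_omega / alpha = 6.45 / 3.8623 = 1.6700

1.6700 s


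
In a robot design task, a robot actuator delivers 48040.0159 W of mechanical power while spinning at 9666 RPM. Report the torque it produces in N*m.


omega = 9666 * 2*pi/60 = 1012.221153 rad/s
tau = P / omega = 48040.0159 / 1012.221153 = 47.4600

47.4600 N*m


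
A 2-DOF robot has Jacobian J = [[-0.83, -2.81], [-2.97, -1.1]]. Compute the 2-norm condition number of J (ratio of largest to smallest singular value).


JJ^T eigenvalues: trace(JJ^T) = 18.6159, det(JJ^T) = det(J)^2 = 55.24502929
s_max^2 = (18.6159 + sqrt(125.57161565))/2 = 14.91088708
s_min^2 = (18.6159 - sqrt(125.57161565))/2 = 3.70501292
kappa = s_max/s_min = sqrt(14.91088708/3.70501292) = 2.0061

2.0061


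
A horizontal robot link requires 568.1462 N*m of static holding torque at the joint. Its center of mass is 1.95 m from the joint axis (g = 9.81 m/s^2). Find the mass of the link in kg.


m = tau / (g*L) = 568.1462 / (9.81 * 1.95) = 29.7000

29.7000 kg


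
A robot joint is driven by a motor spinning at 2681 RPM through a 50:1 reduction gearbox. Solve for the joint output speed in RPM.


omega_joint = omega_motor / N = 2681 / 50 = 53.6200

53.6200 RPM


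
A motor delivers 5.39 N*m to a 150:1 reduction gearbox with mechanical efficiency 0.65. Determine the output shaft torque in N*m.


tau_out = tau_in * N * eta = 5.39 * 150 * 0.65 = 525.5250

525.5250 N*m


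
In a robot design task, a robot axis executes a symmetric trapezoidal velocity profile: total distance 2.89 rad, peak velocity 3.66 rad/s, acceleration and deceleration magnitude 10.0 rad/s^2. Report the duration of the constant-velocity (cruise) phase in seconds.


t_acc = v/a = 0.366000 s, d_acc = v^2/(2a) = 0.669780 rad each
d_cruise = 2.89 - 2*0.669780 = 1.550440 rad
t_cruise = d_cruise/v = 1.550440/3.66 = 0.4236

0.4236 s


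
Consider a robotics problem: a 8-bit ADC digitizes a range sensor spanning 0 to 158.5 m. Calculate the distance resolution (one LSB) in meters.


res = range / 2^n = 158.5/2^8 = 158.5/256 = 0.6191

0.6191 m


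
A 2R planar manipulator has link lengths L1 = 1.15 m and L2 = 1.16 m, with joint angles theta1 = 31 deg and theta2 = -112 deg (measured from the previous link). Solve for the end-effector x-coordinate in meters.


x = L1*cos(th1) + L2*cos(th1+th2) = 1.15*cos(31 deg) + 1.16*cos(-81 deg) = 1.1672

1.1672 m


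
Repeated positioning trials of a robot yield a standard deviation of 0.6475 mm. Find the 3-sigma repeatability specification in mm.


repeatability = 3*sigma = 3*0.6475 = 1.9425

1.9425 mm


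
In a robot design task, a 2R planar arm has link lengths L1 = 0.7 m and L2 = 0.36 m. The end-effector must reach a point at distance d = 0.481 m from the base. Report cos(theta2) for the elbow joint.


cos(th2) = (d^2 - L1^2 - L2^2)/(2*L1*L2) = (0.481^2 - 0.7^2 - 0.36^2)/(2*0.7*0.36) = -0.7703

-0.7703


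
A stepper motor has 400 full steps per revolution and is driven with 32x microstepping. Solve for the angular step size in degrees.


step = 360/(400*32) = 360/12800 = 0.0281

0.0281 degrees


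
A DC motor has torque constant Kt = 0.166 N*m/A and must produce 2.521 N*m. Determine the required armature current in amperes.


I = tau / Kt = 2.521/0.166 = 15.1867

15.1867 A


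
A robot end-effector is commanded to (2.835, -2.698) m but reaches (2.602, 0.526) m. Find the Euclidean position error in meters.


dx = 2.602 - (2.835) = -0.2330, dy = 0.526 - (-2.698) = 3.2240
err = sqrt(0.054289 + 10.394176) = 3.2324

3.2324 m


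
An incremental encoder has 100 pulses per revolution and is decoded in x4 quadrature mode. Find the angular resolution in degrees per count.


resolution = 360 / (PPR * 4) = 360 / 400 = 0.9000

0.9000 degrees


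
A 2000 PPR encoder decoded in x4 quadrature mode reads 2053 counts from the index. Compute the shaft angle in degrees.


angle = counts * 360 / (PPR*4) = 2053 * 360 / 8000 = 92.3850

92.3850 degrees


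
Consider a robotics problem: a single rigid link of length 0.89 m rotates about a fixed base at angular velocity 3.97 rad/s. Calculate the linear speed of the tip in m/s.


v = L*omega = 0.89 * 3.97 = 3.5333

3.5333 m/s


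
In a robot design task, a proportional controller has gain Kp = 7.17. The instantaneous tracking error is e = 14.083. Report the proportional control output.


u_P = Kp * e = 7.17 * 14.083 = 100.9751

100.9751


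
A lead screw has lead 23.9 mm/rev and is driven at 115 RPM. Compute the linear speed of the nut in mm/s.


v = lead * (RPM/60) = 23.9*115/60 = 45.8083

45.8083 mm/s


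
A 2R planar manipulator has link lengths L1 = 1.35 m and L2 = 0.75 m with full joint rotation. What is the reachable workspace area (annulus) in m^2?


r_max = L1 + L2 = 2.1000, r_min = |L1 - L2| = 0.6000
A = pi*(r_max^2 - r_min^2) = pi*(4.4100 - 0.3600) = 12.7235

12.7235 m^2


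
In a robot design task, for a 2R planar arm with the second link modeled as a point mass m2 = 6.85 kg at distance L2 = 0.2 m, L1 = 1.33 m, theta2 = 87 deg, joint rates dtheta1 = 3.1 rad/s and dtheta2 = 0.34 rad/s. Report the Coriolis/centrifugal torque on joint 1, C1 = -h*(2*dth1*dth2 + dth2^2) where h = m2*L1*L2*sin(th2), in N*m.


h = m2*L1*L2*sin(th2) = 6.85*1.33*0.2*sin(87 deg) = 1.819603
C1 = -h*(2*3.1*0.34 + 0.34^2) = -1.819603*2.2236 = -4.0461

-4.0461 N*m


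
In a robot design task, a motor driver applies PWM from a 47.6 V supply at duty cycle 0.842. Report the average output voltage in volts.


V_avg = V_supply * D = 47.6*0.842 = 40.0792

40.0792 V


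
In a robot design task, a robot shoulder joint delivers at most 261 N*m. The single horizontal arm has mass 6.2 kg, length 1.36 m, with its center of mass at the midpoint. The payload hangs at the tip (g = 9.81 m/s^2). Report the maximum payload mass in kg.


tau_arm = m_arm*g*(L/2) = 6.2*9.81*1.36/2 = 41.3590 N*m
tau_payload = tau_max - tau_arm = 261 - 41.3590 = 219.6410
m_payload = tau_payload / (g*L) = 219.6410 / (9.81*1.36) = 16.4629

16.4629 kg


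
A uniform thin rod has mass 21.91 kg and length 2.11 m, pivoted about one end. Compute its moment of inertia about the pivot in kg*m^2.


I = (1/3)*m*L^2 = (1/3)*21.91*2.11^2 = 32.5152

32.5152 kg*m^2


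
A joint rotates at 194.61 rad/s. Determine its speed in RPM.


RPM = 194.61 * 60/(2*pi) = 1858.3886

1858.3886 RPM


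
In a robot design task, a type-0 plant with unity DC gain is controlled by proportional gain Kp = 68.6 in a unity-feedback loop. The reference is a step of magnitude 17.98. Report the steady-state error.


e_ss = R/(1 + Kp) = 17.98/(1 + 68.6) = 17.98/69.6000 = 0.2583

0.2583


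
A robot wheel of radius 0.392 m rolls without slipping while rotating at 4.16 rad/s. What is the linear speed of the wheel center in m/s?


v = omega * r = 4.16 * 0.392 = 1.6307

1.6307 m/s


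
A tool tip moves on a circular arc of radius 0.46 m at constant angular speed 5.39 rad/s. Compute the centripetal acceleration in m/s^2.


a_c = omega^2 * r = 5.39^2 * 0.46 = 13.3640

13.3640 m/s^2


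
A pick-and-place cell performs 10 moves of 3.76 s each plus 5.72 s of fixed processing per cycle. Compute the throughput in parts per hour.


T_cycle = 10*3.76 + 5.72 = 43.3200 s
rate = 3600/T = 83.1025

83.1025 parts/hour


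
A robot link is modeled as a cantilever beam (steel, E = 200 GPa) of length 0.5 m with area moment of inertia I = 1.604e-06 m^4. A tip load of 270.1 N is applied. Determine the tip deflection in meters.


delta = F*L^3/(3*E*I) = 270.1*0.5^3/(3*2.000e+11*1.604e-06)
      = 33.7625/962400 = 3.5082e-05

3.5082e-05 m


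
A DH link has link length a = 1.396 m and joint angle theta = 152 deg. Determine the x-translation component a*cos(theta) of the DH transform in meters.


a*cos(theta) = 1.396*cos(152 deg) = -1.2326

-1.2326 m


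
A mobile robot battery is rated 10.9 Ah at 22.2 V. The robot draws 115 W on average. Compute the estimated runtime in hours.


E = 10.9*22.2 = 241.9800 Wh
t = E/P = 241.9800/115 = 2.1042

2.1042 hours


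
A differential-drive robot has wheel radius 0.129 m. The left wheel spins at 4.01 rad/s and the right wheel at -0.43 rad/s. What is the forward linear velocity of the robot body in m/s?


v = r*(wR + wL)/2 = 0.129*(-0.43 + 4.01)/2 = 0.2309

0.2309 m/s


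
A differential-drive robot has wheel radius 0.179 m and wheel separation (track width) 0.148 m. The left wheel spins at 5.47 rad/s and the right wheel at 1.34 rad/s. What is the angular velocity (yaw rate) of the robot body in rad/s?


omega = r*(wR - wL)/L = 0.179*(1.34 - (5.47))/0.148 = -4.9951

-4.9951 rad/s


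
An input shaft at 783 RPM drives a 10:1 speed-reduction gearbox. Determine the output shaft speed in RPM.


omega_out = omega_in / N = 783 / 10 = 78.3000

78.3000 RPM


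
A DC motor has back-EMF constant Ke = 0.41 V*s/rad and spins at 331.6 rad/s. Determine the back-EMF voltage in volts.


V_emf = Ke * omega = 0.41*331.6 = 135.9560

135.9560 V


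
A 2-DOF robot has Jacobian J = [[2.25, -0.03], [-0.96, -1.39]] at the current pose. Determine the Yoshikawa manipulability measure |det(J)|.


det(J) = 2.25*-1.39 - (-0.03)*(-0.96) = -3.1563
|det(J)| = 3.1563

3.1563


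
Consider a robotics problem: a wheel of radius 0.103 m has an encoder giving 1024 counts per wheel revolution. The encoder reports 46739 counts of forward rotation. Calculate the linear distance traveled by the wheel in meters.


revs = 46739/1024 = 45.643555
d = revs * 2*pi*r = 45.643555 * 2*pi*0.103 = 29.5391

29.5391 m


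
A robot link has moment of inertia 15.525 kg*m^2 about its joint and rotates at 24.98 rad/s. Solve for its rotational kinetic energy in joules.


KE = (1/2)*I*omega^2 = 0.5*15.525*24.98^2 = 4843.8031

4843.8031 J


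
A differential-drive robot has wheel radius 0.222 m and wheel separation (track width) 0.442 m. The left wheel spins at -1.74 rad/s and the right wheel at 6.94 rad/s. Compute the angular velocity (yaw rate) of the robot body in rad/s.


omega = r*(wR - wL)/L = 0.222*(6.94 - (-1.74))/0.442 = 4.3596

4.3596 rad/s


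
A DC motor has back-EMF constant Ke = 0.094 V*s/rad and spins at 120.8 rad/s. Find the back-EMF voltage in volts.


V_emf = Ke * omega = 0.094*120.8 = 11.3552

11.3552 V


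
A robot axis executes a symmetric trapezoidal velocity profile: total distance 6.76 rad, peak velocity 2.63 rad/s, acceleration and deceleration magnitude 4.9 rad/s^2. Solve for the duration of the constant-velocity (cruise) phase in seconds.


t_acc = v/a = 0.536735 s, d_acc = v^2/(2a) = 0.705806 rad each
d_cruise = 6.76 - 2*0.705806 = 5.348388 rad
t_cruise = d_cruise/v = 5.348388/2.63 = 2.0336

2.0336 s


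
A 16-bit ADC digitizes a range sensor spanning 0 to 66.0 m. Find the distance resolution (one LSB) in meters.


res = range / 2^n = 66.0/2^16 = 66.0/65536 = 0.0010

0.0010 m


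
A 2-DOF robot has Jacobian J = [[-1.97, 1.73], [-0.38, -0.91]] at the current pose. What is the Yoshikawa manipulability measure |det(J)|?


det(J) = -1.97*-0.91 - (1.73)*(-0.38) = 2.4501
|det(J)| = 2.4501

2.4501


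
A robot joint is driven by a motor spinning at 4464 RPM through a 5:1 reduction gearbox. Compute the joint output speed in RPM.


omega_joint = omega_motor / N = 4464 / 5 = 892.8000

892.8000 RPM


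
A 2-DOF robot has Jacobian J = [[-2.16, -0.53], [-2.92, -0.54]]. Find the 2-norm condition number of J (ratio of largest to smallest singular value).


JJ^T eigenvalues: trace(JJ^T) = 13.7645, det(JJ^T) = det(J)^2 = 0.14531344
s_max^2 = (13.7645 + sqrt(188.88020649))/2 = 13.75393477
s_min^2 = (13.7645 - sqrt(188.88020649))/2 = 0.01056523
kappa = s_max/s_min = sqrt(13.75393477/0.01056523) = 36.0806

36.0806


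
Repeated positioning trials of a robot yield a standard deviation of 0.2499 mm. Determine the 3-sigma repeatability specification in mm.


repeatability = 3*sigma = 3*0.2499 = 0.7497

0.7497 mm


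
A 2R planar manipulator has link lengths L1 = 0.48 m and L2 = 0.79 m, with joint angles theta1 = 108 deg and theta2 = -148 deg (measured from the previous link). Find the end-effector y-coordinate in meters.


y = L1*sin(th1) + L2*sin(th1+th2) = 0.48*sin(108 deg) + 0.79*sin(-40 deg) = -0.0513

-0.0513 m


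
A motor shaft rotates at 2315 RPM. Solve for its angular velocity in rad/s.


omega = 2315 * 2*pi/60 = 242.4262

242.4262 rad/s


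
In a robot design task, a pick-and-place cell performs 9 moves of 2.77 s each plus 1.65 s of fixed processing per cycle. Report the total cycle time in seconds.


T = 9*2.77 + 1.65 = 26.5800

26.5800 s


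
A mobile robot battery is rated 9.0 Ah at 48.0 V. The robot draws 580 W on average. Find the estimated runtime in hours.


E = 9.0*48.0 = 432.0000 Wh
t = E/P = 432.0000/580 = 0.7448

0.7448 hours


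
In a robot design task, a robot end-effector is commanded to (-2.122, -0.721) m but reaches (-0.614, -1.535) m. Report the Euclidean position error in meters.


dx = -0.614 - (-2.122) = 1.5080, dy = -1.535 - (-0.721) = -0.8140
err = sqrt(2.274064 + 0.662596) = 1.7137

1.7137 m


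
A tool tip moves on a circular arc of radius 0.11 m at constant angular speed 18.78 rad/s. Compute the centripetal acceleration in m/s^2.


a_c = omega^2 * r = 18.78^2 * 0.11 = 38.7957

38.7957 m/s^2


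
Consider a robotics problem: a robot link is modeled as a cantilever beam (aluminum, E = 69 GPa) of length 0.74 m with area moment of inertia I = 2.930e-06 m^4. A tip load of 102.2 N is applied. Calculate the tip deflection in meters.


delta = F*L^3/(3*E*I) = 102.2*0.74^3/(3*6.900e+10*2.930e-06)
      = 41.4138928/606510 = 6.8282e-05

6.8282e-05 m


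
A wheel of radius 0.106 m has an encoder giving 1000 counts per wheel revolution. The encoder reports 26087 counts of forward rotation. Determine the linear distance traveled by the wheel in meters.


revs = 26087/1000 = 26.087000
d = revs * 2*pi*r = 26.087000 * 2*pi*0.106 = 17.3744

17.3744 m


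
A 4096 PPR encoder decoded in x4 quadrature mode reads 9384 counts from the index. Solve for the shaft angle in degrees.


angle = counts * 360 / (PPR*4) = 9384 * 360 / 16384 = 206.1914

206.1914 degrees


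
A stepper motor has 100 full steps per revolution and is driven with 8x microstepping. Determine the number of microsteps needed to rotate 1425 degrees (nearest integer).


step_size = 360/(100*8) = 360/800 = 0.450000 deg
n = 1425/(360/800) = 1425*800/360 = 3166.6667 -> 3167

3167 steps


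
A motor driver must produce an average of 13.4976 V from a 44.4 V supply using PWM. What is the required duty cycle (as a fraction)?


D = V_avg/V_supply = 13.4976/44.4 = 0.3040

0.3040


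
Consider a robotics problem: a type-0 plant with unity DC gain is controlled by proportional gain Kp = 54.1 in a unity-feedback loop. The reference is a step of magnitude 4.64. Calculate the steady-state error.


e_ss = R/(1 + Kp) = 4.64/(1 + 54.1) = 4.64/55.1000 = 0.0842

0.0842


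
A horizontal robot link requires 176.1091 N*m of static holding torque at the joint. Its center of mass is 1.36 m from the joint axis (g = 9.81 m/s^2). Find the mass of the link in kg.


m = tau / (g*L) = 176.1091 / (9.81 * 1.36) = 13.2000

13.2000 kg
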